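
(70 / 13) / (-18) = -35 / 117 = -0.30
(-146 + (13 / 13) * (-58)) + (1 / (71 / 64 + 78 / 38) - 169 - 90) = -1779019 / 3845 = -462.68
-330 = -330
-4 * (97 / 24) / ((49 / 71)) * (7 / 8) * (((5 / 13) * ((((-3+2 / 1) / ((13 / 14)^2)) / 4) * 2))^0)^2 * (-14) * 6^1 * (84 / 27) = 48209 / 9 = 5356.56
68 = 68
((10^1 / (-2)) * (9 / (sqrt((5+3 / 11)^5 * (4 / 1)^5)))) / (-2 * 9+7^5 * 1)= -5445 * sqrt(638) / 104823531776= -0.00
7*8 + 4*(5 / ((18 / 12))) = 208 / 3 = 69.33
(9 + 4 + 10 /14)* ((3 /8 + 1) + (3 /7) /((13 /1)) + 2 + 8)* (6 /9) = 66440 /637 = 104.30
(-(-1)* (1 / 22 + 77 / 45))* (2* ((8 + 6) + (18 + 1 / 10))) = 186073 / 1650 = 112.77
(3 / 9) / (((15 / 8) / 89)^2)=506944 / 675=751.03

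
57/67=0.85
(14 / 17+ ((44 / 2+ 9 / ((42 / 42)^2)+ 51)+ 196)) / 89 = 3.13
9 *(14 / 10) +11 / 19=1252 / 95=13.18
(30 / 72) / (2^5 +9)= 5 / 492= 0.01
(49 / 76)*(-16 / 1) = -196 / 19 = -10.32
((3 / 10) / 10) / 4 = 3 / 400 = 0.01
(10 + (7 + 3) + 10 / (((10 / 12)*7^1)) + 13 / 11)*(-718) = -1265834 / 77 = -16439.40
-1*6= -6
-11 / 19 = -0.58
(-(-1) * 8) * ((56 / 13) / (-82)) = -224 / 533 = -0.42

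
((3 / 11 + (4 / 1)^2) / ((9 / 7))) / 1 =1253 / 99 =12.66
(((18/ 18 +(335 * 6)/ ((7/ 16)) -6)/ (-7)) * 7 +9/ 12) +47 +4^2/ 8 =-127107/ 28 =-4539.54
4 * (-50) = -200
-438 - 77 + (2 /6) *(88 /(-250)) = -193169 /375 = -515.12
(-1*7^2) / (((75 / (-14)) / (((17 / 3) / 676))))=5831 / 76050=0.08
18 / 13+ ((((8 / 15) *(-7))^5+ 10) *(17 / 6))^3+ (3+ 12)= -1279177339171884189053982781568 / 153700755523681640625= -8322518225.84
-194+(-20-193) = -407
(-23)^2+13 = 542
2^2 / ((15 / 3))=4 / 5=0.80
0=0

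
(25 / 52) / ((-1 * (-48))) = 25 / 2496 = 0.01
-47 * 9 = -423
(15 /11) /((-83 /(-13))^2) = 2535 /75779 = 0.03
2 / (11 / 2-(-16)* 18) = 4 / 587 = 0.01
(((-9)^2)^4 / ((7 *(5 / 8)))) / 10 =172186884 / 175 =983925.05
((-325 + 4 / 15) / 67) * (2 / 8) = -4871 / 4020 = -1.21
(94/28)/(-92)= -47/1288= -0.04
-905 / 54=-16.76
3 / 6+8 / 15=1.03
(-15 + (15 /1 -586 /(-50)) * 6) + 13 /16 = 58453 /400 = 146.13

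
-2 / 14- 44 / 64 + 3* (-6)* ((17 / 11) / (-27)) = 739 / 3696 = 0.20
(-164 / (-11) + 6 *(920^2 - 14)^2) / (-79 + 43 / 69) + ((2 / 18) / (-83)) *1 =-609243043524155797 / 11109384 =-54840398308.69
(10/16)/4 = 5/32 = 0.16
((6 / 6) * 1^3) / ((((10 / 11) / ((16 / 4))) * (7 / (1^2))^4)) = 22 / 12005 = 0.00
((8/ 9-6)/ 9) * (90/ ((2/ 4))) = -920/ 9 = -102.22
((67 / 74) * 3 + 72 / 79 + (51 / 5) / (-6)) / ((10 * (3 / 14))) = 197204 / 219225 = 0.90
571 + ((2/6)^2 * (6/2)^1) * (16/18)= 15425/27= 571.30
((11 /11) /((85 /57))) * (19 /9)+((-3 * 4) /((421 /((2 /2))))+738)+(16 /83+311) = 9361155908 /8910465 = 1050.58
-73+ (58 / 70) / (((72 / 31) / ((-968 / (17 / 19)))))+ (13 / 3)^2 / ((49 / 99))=-15781877 / 37485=-421.02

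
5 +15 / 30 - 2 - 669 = -1331 / 2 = -665.50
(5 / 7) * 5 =25 / 7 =3.57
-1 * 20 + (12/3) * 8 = 12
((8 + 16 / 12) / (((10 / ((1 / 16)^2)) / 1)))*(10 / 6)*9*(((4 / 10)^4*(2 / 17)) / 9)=7 / 382500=0.00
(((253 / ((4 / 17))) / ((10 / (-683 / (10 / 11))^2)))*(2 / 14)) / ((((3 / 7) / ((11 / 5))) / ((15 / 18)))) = 2670477390559 / 72000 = 37089963.76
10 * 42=420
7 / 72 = 0.10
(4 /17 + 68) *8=9280 /17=545.88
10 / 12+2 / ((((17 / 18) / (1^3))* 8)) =56 / 51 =1.10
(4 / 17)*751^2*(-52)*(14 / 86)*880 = -722643201280 / 731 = -988567990.81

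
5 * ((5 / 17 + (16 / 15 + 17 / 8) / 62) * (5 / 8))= 218555 / 202368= 1.08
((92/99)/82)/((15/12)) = 184/20295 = 0.01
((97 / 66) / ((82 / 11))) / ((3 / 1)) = 97 / 1476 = 0.07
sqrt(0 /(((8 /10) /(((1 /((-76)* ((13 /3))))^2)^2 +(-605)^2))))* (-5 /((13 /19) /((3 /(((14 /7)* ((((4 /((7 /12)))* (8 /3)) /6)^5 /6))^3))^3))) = 0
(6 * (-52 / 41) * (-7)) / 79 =2184 / 3239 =0.67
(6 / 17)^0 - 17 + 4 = -12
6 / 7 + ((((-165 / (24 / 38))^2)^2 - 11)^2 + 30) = 9954704242842404511359143 / 458752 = 21699533174443717981.30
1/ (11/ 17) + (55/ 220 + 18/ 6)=211/ 44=4.80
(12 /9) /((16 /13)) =13 /12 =1.08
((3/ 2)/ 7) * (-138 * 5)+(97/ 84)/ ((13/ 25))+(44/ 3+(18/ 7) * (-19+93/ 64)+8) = -489479/ 2912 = -168.09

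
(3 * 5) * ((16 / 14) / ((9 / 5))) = 200 / 21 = 9.52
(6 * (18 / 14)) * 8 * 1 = 432 / 7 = 61.71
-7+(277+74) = 344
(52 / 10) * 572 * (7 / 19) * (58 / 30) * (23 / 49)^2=228151352 / 488775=466.78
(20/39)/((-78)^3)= -5/4626882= -0.00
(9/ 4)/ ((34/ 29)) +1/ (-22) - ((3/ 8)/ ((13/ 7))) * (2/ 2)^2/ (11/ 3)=4421/ 2431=1.82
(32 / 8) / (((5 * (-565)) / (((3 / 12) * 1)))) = -1 / 2825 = -0.00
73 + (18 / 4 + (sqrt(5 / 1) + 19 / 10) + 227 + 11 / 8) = sqrt(5) + 12311 / 40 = 310.01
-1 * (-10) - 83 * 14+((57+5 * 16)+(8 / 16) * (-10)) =-1020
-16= -16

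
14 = 14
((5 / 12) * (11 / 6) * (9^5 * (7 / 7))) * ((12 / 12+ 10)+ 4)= 676603.12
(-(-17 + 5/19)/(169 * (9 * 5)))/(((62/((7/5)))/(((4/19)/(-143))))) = -1484/20283967275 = -0.00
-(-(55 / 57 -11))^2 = -327184 / 3249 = -100.70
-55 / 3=-18.33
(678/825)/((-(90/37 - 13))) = 8362/107525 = 0.08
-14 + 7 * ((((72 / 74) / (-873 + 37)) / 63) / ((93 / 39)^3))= -14.00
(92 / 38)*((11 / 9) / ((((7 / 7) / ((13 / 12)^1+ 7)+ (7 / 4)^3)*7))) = 3141248 / 40744683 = 0.08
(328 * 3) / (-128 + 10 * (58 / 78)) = -19188 / 2351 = -8.16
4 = 4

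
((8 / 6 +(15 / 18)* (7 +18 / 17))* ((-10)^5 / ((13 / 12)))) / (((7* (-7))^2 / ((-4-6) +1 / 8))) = 1621475000 / 530621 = 3055.81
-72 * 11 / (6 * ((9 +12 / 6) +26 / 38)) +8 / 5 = -1794 / 185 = -9.70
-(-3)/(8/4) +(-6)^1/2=-3/2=-1.50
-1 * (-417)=417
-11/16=-0.69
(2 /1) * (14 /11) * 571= 15988 /11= 1453.45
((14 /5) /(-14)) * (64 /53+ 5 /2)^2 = -154449 /56180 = -2.75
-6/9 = -2/3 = -0.67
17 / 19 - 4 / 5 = 9 / 95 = 0.09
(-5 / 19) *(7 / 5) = -7 / 19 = -0.37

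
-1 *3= -3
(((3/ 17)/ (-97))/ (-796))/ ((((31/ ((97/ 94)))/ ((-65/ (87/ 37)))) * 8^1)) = -2405/ 9148281536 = -0.00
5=5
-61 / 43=-1.42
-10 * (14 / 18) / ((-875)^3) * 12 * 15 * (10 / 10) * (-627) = -5016 / 3828125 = -0.00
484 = 484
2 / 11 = 0.18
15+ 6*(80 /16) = 45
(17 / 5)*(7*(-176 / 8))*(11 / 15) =-28798 / 75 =-383.97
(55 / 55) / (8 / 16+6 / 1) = 0.15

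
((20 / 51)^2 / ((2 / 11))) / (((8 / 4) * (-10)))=-110 / 2601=-0.04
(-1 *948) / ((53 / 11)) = -10428 / 53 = -196.75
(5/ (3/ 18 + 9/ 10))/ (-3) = -25/ 16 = -1.56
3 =3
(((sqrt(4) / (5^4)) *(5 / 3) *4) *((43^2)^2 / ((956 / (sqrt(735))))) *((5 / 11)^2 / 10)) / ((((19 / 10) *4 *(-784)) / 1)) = -3418801 *sqrt(15) / 1846188960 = -0.01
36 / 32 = 9 / 8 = 1.12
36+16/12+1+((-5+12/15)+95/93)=35.15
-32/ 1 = -32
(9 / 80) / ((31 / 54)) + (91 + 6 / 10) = 113827 / 1240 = 91.80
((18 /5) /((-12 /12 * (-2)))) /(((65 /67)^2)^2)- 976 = -86929689911 /89253125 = -973.97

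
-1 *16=-16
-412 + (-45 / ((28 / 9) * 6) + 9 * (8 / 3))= -21863 / 56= -390.41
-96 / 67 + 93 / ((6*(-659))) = -128605 / 88306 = -1.46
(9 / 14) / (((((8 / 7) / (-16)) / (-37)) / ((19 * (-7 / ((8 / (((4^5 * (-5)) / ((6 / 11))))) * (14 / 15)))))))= 55677600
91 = 91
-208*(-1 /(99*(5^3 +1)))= 104 /6237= 0.02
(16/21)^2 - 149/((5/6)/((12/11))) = -4716968/24255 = -194.47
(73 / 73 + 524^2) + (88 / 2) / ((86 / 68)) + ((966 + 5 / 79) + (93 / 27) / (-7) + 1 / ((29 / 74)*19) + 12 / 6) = 32496351005389 / 117920061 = 275579.50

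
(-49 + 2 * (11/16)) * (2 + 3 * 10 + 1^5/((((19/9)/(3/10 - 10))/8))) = 43053/190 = 226.59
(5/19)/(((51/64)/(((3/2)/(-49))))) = -160/15827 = -0.01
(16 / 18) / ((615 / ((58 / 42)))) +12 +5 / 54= 2811629 / 232470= 12.09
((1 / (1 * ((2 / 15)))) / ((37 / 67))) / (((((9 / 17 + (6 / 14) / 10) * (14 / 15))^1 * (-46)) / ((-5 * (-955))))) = -2039521875 / 772708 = -2639.45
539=539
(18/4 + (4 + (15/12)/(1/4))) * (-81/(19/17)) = -978.39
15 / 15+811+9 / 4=3257 / 4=814.25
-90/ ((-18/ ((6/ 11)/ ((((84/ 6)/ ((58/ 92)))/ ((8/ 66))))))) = 290/ 19481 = 0.01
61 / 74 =0.82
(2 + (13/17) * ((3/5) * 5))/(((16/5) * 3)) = 365/816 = 0.45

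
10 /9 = 1.11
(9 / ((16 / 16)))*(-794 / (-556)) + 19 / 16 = 31225 / 2224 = 14.04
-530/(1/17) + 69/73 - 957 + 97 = -720441/73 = -9869.05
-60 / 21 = -20 / 7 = -2.86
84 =84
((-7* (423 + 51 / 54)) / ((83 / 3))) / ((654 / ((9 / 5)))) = -53417 / 180940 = -0.30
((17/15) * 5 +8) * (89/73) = 3649/219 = 16.66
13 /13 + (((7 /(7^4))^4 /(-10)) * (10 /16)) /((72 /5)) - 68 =-1068325911321989 /15945162855552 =-67.00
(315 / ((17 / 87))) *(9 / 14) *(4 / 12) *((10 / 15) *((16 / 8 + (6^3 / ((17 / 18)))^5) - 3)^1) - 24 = 3478268051155573860909 / 24137569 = 144101837726722.76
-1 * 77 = -77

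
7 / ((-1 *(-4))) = 7 / 4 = 1.75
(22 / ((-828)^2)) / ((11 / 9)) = 1 / 38088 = 0.00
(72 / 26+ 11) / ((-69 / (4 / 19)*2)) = -358 / 17043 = -0.02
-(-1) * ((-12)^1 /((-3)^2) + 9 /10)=-13 /30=-0.43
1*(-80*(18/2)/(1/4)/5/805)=-576/805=-0.72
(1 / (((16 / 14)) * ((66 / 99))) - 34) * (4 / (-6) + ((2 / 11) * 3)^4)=6640531 / 351384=18.90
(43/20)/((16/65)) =559/64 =8.73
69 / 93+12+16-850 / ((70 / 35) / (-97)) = 1278866 / 31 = 41253.74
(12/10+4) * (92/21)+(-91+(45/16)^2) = -1621103/26880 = -60.31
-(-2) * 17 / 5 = 34 / 5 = 6.80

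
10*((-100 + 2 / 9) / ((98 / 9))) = -4490 / 49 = -91.63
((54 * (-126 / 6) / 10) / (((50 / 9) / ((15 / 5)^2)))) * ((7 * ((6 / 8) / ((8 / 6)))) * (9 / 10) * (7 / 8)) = -182284263 / 320000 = -569.64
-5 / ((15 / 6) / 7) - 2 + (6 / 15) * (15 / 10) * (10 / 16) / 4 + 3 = -413 / 32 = -12.91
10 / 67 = 0.15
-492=-492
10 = 10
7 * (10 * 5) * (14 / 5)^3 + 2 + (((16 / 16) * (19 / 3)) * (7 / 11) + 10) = 1270373 / 165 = 7699.23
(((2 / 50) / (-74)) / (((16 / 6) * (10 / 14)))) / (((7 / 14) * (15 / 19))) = -133 / 185000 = -0.00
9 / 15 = 3 / 5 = 0.60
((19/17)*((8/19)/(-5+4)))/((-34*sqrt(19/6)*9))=4*sqrt(114)/49419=0.00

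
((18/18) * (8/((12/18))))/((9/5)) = 20/3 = 6.67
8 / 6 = 4 / 3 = 1.33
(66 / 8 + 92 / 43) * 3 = 5361 / 172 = 31.17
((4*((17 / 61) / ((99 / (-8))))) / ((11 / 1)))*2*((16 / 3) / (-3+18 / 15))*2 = 174080 / 1793583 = 0.10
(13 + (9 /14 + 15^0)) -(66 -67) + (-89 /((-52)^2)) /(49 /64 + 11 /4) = 15.63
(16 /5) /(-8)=-2 /5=-0.40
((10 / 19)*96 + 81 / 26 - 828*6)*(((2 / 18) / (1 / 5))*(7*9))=-84969255 / 494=-172002.54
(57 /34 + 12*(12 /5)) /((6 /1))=1727 /340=5.08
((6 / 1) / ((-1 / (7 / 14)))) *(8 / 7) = -24 / 7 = -3.43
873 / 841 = 1.04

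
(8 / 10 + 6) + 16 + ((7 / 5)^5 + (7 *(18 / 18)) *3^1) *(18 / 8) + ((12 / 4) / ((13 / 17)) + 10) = 3903011 / 40625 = 96.07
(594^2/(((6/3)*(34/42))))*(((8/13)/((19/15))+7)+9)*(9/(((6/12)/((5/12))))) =113143920120/4199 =26945444.18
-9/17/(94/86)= -387/799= -0.48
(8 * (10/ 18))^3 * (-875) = -56000000/ 729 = -76817.56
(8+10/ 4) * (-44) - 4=-466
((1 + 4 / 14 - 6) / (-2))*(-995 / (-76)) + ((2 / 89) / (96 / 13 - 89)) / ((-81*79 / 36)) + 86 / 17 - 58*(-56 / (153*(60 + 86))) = 3197161557424585 / 88651972024056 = 36.06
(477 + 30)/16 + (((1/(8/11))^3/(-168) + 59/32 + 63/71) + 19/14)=218392667/6107136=35.76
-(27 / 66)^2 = -81 / 484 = -0.17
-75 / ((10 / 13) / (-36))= 3510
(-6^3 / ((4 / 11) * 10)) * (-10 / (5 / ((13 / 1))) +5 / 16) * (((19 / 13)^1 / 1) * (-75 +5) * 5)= -81174555 / 104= -780524.57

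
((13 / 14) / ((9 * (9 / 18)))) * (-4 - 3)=-13 / 9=-1.44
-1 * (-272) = 272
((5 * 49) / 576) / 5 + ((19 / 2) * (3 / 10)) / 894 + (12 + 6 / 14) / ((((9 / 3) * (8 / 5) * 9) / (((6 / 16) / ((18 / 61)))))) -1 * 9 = -154027169 / 18023040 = -8.55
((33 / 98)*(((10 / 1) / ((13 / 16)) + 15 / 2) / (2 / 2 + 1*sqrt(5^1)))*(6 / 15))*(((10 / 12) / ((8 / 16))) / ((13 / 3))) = -16995 / 66248 + 16995*sqrt(5) / 66248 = 0.32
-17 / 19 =-0.89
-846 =-846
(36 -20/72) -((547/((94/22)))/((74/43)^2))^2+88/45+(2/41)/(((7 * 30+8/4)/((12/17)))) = -201608303314768814273/110114308609710480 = -1830.90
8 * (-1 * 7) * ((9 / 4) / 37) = -126 / 37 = -3.41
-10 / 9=-1.11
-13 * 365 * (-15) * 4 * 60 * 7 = 119574000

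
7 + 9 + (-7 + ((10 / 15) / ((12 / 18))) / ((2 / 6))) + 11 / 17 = 215 / 17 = 12.65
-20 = -20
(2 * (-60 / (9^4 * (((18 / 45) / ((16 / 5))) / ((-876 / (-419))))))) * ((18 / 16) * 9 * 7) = -81760 / 3771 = -21.68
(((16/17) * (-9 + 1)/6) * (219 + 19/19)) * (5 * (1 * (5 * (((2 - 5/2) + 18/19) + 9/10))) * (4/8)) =-4505600/969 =-4649.74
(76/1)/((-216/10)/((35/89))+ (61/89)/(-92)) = -108900400/78713731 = -1.38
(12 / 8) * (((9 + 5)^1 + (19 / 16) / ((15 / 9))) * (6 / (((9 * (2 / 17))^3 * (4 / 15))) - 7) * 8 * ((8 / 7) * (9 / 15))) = 18235261 / 12600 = 1447.24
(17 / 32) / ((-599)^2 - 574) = 17 / 11463264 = 0.00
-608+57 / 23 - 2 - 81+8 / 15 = -237356 / 345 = -687.99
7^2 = 49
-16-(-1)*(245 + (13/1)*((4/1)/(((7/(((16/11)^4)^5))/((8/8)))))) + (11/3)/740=141952536915029105737544896577/10454534921251982542983540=13578.08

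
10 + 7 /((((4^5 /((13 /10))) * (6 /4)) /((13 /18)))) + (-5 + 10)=4148383 /276480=15.00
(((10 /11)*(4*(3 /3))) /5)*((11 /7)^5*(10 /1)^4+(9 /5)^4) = 8053432165816 /115548125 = 69697.64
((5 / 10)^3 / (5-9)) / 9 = -1 / 288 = -0.00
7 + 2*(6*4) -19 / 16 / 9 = 7901 / 144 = 54.87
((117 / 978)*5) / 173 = 195 / 56398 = 0.00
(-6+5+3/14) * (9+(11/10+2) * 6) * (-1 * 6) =4554/35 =130.11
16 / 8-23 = -21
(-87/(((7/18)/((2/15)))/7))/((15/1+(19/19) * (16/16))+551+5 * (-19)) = -261/590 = -0.44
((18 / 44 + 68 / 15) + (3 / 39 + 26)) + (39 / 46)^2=144053779 / 4538820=31.74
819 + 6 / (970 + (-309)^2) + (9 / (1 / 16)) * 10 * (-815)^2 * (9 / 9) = 92253917277375 / 96451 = 956484819.00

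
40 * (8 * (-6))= -1920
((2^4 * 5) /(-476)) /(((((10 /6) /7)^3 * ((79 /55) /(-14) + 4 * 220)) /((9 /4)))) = -1833678 /57589285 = -0.03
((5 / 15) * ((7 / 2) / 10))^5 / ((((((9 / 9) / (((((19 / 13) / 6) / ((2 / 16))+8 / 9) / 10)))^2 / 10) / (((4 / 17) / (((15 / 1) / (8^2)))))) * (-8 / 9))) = -115783423 / 5890547812500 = -0.00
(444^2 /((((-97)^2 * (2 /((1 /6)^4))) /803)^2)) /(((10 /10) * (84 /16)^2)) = 0.00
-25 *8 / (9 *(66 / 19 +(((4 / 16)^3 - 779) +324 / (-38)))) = 243200 / 8580501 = 0.03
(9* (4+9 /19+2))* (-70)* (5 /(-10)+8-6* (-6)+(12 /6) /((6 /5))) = -3499965 /19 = -184208.68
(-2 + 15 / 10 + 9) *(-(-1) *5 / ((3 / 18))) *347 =88485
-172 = -172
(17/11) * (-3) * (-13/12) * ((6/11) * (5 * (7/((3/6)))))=23205/121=191.78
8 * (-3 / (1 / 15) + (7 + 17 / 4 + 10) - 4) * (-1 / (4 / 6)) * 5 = 1665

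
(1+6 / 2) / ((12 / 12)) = 4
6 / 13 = 0.46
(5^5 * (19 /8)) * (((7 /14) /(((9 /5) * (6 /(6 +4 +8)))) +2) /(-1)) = -1009375 /48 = -21028.65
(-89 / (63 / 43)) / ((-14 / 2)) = 3827 / 441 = 8.68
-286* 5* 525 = -750750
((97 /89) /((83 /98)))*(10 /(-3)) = -4.29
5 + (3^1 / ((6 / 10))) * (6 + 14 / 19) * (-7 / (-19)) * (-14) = -60915 / 361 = -168.74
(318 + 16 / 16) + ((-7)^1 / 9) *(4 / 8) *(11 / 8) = 45859 / 144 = 318.47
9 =9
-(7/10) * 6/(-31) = 21/155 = 0.14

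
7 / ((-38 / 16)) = -56 / 19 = -2.95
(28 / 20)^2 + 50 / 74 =2438 / 925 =2.64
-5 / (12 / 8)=-10 / 3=-3.33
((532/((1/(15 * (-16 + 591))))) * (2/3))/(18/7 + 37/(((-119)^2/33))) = 8663699800/7527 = 1151016.31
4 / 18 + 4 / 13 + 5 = 647 / 117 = 5.53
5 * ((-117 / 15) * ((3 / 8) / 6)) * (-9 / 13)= 27 / 16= 1.69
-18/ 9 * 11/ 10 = -11/ 5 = -2.20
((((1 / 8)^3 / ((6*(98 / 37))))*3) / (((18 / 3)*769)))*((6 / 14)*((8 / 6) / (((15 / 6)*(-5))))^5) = -296 / 625931455078125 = -0.00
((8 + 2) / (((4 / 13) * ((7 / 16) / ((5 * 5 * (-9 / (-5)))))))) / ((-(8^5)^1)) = -2925 / 28672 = -0.10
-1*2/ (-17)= 2/ 17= 0.12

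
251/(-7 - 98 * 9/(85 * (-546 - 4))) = -5867125/163184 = -35.95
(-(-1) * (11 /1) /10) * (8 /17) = 44 /85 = 0.52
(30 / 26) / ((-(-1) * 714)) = 5 / 3094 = 0.00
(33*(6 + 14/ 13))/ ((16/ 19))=14421/ 52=277.33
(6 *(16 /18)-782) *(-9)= 6990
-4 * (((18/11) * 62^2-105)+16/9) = -2450036/99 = -24747.84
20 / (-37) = -20 / 37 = -0.54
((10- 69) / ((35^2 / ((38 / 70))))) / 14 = -1121 / 600250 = -0.00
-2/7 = -0.29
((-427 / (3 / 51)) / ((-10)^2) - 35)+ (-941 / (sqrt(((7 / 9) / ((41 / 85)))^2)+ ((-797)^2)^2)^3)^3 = -96704967184119734884182200805172723497846967084177802232108798340342496566067076717780924163290745968729918147133693001979015328669 / 898828582434424527225413149969074481809154820003511499508400393534180654020513771891262423675906156024246078084078906830887321600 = -107.59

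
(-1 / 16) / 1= -1 / 16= -0.06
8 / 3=2.67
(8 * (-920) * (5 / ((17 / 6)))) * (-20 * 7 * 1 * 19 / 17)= 587328000 / 289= 2032276.82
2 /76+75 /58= 727 /551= 1.32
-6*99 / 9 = -66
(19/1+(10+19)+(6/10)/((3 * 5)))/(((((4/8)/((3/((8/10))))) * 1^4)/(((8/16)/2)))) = 3603/40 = 90.08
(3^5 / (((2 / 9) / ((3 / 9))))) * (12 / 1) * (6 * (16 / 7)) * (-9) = -539876.57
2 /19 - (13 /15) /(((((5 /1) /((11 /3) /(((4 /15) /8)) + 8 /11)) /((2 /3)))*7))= -27002 /15675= -1.72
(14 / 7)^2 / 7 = 4 / 7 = 0.57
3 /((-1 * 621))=-1 /207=-0.00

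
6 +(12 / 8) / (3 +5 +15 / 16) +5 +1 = 1740 / 143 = 12.17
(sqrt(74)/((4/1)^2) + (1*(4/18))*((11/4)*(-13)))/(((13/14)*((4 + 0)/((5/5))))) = -77/36 + 7*sqrt(74)/416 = -1.99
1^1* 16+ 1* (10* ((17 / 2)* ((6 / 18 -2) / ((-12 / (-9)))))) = -361 / 4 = -90.25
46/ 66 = 23/ 33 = 0.70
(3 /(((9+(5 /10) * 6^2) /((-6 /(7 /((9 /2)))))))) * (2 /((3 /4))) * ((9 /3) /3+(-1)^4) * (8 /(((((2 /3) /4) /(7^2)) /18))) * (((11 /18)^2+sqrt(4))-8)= 1633408 /3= 544469.33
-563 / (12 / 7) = -3941 / 12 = -328.42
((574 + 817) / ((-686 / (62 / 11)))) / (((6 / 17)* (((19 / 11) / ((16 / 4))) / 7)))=-1466114 / 2793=-524.92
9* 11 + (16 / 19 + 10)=2087 / 19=109.84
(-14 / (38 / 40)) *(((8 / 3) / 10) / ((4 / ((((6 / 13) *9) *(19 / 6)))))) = -168 / 13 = -12.92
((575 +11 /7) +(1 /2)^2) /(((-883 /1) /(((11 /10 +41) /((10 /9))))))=-24.75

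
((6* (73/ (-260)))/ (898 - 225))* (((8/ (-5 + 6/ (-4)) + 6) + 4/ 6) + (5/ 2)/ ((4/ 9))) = -251923/ 9098960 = -0.03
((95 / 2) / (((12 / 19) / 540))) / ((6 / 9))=243675 / 4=60918.75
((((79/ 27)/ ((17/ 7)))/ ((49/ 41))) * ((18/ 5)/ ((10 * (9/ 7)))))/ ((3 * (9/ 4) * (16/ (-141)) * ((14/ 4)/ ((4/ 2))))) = -152233/ 722925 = -0.21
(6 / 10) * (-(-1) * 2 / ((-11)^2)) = 6 / 605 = 0.01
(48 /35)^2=2304 /1225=1.88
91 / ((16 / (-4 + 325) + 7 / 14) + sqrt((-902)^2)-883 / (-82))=1197651 / 12020180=0.10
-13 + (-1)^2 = -12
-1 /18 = -0.06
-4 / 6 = -2 / 3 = -0.67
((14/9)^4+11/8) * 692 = 65653327/13122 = 5003.30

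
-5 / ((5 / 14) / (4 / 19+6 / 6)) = -322 / 19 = -16.95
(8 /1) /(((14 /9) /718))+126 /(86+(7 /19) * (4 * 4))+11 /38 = 95318575 /25802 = 3694.23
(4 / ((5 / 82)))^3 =35287552 / 125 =282300.42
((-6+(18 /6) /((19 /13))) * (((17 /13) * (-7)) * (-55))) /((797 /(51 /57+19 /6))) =-75758375 /7480642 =-10.13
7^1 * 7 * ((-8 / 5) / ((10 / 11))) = -2156 / 25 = -86.24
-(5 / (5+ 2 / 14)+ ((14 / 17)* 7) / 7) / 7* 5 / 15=-157 / 1836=-0.09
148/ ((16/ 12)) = 111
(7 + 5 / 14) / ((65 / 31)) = 3193 / 910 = 3.51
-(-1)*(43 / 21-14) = -11.95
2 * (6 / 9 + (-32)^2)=6148 / 3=2049.33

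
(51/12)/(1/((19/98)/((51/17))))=323/1176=0.27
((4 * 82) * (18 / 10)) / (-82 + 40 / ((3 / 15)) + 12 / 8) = 5904 / 1195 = 4.94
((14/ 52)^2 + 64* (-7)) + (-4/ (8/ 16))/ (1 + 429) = -65104489/ 145340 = -447.95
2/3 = 0.67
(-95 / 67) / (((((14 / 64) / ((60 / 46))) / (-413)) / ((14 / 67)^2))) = 1054636800 / 6917549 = 152.46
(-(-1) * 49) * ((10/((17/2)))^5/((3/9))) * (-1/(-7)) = 67200000/1419857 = 47.33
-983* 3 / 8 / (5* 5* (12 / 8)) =-983 / 100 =-9.83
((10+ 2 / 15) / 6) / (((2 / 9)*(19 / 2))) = 0.80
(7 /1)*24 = 168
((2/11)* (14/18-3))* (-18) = 80/11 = 7.27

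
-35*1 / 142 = -35 / 142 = -0.25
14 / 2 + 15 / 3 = 12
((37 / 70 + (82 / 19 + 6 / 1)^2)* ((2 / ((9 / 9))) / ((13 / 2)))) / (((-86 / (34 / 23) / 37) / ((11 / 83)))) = -1625951162 / 586226095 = -2.77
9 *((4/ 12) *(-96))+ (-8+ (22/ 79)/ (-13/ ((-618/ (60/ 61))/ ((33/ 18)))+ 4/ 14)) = -995664206/ 3373537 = -295.14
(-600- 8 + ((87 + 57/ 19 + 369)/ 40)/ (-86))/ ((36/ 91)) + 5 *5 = -187274089/ 123840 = -1512.23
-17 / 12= -1.42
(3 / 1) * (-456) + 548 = -820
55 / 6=9.17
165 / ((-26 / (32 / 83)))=-2640 / 1079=-2.45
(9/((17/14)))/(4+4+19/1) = 14/51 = 0.27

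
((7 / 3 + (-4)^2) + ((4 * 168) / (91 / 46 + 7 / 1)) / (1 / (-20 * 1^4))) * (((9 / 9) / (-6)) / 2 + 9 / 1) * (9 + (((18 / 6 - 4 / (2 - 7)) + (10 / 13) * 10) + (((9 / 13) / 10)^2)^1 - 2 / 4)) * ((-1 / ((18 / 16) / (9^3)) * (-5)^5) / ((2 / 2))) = -533887728564.68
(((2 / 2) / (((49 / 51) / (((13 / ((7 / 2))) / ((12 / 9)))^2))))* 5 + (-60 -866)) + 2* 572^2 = 6276044823 / 9604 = 653482.38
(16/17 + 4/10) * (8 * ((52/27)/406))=0.05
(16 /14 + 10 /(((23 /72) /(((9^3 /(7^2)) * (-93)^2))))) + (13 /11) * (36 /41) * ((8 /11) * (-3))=22521381533624 /5591047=4028115.22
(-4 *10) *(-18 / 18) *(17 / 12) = 170 / 3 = 56.67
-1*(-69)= 69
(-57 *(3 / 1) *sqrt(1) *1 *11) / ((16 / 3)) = -5643 / 16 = -352.69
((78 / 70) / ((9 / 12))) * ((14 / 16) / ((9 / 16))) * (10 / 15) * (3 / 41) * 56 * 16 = 101.01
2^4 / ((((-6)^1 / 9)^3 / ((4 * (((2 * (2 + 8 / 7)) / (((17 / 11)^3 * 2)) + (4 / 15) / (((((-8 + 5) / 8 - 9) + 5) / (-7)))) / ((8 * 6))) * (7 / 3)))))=-13.42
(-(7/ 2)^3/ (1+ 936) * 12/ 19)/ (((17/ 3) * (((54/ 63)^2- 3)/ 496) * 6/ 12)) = 25008816/ 11198087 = 2.23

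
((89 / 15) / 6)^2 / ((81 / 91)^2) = 65593801 / 53144100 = 1.23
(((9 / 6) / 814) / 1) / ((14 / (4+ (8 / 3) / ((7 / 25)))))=71 / 39886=0.00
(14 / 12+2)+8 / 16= 11 / 3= 3.67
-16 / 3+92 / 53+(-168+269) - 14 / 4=29861 / 318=93.90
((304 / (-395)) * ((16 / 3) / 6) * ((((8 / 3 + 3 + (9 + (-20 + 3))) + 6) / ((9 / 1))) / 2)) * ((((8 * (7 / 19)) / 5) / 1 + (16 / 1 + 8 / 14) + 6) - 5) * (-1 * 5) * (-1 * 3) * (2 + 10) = -34008832 / 74655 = -455.55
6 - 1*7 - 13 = -14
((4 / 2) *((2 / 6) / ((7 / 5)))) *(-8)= -80 / 21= -3.81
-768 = -768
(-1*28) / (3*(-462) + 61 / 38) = 1064 / 52607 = 0.02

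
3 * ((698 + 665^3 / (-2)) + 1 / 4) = -1764469371 / 4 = -441117342.75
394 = 394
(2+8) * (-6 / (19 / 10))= -600 / 19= -31.58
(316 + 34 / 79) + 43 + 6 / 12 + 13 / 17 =968827 / 2686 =360.70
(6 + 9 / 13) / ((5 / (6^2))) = 3132 / 65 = 48.18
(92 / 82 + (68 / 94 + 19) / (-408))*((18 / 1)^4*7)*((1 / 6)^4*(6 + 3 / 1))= 1435795389 / 262072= 5478.63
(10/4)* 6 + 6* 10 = 75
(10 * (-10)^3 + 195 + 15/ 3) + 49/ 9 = -88151/ 9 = -9794.56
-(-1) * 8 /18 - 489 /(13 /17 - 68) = 8821 /1143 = 7.72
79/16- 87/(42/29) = -6175/112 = -55.13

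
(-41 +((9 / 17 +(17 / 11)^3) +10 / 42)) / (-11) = 17363212 / 5226837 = 3.32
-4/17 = -0.24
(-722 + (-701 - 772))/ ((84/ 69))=-50485/ 28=-1803.04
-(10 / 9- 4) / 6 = 13 / 27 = 0.48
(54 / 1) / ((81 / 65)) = 43.33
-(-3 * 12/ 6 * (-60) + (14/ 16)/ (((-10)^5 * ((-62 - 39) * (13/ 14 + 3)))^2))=-222177780000000000343/ 617160500000000000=-360.00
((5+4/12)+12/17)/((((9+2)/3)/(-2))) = -3.29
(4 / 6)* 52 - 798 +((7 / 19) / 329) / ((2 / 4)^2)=-2044958 / 2679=-763.33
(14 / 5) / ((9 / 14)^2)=2744 / 405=6.78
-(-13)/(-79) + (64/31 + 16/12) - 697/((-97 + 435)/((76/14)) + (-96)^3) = 23493550828/7264368291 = 3.23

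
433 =433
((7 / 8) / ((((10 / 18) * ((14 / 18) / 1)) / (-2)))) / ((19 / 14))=-567 / 190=-2.98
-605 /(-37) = 605 /37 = 16.35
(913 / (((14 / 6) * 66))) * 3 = 249 / 14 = 17.79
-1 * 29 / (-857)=29 / 857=0.03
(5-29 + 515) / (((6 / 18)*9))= 163.67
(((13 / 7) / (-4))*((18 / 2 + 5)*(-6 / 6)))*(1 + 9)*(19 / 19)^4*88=5720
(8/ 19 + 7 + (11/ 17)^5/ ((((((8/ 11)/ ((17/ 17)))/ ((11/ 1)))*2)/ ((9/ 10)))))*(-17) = -35364280161/ 253903840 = -139.28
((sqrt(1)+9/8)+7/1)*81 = 5913/8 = 739.12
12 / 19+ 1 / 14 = 187 / 266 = 0.70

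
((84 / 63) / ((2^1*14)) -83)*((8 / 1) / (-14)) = 47.40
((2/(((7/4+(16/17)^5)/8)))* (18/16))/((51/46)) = 6.52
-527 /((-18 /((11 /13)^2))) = 63767 /3042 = 20.96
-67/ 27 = -2.48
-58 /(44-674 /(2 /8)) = 0.02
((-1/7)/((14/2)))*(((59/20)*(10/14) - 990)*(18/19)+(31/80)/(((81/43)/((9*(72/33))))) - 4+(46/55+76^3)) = -9612809246/1075305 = -8939.61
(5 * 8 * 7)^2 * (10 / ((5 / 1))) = 156800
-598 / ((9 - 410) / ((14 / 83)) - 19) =8372 / 33549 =0.25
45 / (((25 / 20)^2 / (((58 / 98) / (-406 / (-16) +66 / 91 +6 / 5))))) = 434304 / 695611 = 0.62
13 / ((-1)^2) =13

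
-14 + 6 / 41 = -568 / 41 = -13.85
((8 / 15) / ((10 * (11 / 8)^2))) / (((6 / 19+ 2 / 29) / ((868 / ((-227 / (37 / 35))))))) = -0.30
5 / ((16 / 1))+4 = 69 / 16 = 4.31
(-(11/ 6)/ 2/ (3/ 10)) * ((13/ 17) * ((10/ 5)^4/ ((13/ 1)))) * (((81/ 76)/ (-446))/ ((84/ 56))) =330/ 72029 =0.00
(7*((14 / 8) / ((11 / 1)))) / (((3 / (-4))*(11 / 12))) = -196 / 121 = -1.62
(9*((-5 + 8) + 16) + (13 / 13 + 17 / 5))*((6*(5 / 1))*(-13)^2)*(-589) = -523784742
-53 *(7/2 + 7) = -1113/2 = -556.50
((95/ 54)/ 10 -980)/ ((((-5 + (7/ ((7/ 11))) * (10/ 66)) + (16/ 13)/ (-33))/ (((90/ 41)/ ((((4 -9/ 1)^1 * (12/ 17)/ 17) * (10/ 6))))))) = -106664987/ 57840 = -1844.14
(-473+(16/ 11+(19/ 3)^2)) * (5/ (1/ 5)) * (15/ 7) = -5339000/ 231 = -23112.55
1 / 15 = 0.07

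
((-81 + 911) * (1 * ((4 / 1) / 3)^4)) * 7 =1487360 / 81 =18362.47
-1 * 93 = -93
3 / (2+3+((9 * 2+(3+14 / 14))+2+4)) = 1 / 11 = 0.09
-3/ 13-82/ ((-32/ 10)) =2641/ 104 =25.39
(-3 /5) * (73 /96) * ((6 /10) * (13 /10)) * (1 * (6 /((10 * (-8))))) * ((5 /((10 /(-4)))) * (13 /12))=-37011 /640000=-0.06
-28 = -28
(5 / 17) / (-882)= -5 / 14994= -0.00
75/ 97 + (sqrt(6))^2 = 657/ 97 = 6.77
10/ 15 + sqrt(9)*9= 83/ 3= 27.67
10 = 10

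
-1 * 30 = -30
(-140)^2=19600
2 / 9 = 0.22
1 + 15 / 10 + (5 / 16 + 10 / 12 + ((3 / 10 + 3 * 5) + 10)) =6947 / 240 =28.95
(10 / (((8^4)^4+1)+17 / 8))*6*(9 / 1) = 1440 / 750599937895091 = 0.00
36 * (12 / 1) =432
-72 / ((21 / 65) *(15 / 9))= -936 / 7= -133.71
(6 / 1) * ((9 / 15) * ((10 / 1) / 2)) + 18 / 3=24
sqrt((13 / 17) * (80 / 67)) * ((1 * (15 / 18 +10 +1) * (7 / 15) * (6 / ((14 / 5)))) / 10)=71 * sqrt(74035) / 17085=1.13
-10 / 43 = -0.23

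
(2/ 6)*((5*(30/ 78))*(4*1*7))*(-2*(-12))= 5600/ 13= 430.77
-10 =-10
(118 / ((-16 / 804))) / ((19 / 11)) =-130449 / 38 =-3432.87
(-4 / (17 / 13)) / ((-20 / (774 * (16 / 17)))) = 111.41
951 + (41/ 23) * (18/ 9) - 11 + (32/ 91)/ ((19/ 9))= 37529382/ 39767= 943.73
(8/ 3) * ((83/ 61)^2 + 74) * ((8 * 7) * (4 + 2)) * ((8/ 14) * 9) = 1300575744/ 3721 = 349523.18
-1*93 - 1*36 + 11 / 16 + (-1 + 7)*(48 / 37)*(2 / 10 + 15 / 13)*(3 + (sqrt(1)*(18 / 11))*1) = -3057401 / 38480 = -79.45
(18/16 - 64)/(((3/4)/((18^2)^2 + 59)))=-52832605/6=-8805434.17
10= 10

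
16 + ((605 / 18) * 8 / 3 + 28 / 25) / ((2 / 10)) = 63416 / 135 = 469.75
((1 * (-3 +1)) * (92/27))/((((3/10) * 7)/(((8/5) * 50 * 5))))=-736000/567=-1298.06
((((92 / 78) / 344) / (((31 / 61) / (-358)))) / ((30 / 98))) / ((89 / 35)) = -86139991 / 27761058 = -3.10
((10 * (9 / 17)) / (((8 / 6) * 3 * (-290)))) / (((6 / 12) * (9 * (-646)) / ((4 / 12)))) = 1 / 1910868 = 0.00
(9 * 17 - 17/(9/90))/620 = -17/620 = -0.03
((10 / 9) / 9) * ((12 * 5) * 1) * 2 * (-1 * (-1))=400 / 27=14.81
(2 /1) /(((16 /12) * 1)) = 3 /2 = 1.50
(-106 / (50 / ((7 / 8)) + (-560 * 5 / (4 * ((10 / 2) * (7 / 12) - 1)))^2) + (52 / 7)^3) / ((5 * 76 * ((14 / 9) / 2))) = 312654246206067 / 225417894604000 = 1.39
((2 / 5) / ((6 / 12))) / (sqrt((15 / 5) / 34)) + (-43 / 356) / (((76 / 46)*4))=-989 / 54112 + 4*sqrt(102) / 15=2.67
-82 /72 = -41 /36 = -1.14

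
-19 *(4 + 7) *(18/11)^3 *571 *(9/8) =-71180289/121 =-588266.85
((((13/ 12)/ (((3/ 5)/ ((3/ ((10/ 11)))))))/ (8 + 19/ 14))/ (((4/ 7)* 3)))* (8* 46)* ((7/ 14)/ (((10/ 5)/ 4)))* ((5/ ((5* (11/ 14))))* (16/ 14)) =234416/ 1179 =198.83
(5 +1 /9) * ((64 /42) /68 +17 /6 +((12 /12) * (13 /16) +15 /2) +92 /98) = 11134001 /179928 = 61.88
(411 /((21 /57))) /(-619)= -7809 /4333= -1.80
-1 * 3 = -3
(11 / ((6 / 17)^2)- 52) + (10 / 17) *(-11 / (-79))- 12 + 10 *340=3424.39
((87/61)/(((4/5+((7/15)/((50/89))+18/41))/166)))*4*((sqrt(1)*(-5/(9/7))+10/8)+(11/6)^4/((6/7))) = 1011134666125/209640042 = 4823.19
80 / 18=4.44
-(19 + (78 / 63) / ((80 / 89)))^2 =-292991689 / 705600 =-415.24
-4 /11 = -0.36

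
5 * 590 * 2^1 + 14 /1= 5914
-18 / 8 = -9 / 4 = -2.25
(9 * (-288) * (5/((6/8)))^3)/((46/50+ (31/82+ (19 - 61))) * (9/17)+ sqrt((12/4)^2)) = 8921600000/215467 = 41405.88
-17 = -17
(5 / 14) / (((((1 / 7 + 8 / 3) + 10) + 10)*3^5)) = 5 / 77598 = 0.00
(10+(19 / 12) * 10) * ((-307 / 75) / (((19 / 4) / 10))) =-38068 / 171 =-222.62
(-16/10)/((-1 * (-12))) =-2/15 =-0.13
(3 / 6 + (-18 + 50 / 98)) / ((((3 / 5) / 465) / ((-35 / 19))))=6451875 / 266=24255.17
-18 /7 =-2.57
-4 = -4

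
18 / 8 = 9 / 4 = 2.25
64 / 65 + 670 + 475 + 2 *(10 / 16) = 298281 / 260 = 1147.23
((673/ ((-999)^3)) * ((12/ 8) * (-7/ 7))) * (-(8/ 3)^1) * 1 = -2692/ 997002999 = -0.00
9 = 9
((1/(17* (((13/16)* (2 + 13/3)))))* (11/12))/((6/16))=352/12597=0.03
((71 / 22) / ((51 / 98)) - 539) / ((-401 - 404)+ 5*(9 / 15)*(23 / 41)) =3063725 / 4619274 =0.66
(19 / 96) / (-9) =-0.02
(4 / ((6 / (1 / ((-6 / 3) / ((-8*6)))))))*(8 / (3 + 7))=64 / 5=12.80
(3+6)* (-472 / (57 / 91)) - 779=-143657 / 19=-7560.89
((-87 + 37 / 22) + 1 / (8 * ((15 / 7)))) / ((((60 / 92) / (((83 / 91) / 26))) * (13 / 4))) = -214844587 / 152252100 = -1.41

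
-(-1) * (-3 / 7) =-3 / 7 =-0.43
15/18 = 5/6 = 0.83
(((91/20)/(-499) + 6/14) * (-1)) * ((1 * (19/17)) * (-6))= 1670271/593810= 2.81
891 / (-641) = -891 / 641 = -1.39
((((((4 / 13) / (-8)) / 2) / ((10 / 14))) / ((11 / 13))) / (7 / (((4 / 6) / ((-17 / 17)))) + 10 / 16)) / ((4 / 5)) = 7 / 1738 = 0.00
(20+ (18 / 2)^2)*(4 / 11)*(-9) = -3636 / 11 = -330.55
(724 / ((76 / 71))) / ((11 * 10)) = 12851 / 2090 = 6.15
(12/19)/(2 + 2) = 3/19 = 0.16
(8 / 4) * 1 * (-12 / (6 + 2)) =-3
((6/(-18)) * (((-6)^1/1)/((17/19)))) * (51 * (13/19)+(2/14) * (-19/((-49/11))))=462760/5831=79.36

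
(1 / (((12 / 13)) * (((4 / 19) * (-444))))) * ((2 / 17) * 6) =-247 / 30192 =-0.01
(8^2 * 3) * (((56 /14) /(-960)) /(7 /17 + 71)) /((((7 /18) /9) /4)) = -22032 /21245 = -1.04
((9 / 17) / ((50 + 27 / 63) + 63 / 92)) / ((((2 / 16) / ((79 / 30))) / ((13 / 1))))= 7936656 / 2797945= 2.84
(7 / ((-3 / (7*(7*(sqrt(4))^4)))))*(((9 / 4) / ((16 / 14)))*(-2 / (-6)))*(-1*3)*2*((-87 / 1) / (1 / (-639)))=400436379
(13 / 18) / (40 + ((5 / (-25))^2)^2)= 8125 / 450018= 0.02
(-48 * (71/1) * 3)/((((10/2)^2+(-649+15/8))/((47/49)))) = 427136/27097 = 15.76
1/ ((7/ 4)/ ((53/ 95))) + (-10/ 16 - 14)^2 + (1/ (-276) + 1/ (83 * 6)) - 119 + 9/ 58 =674072501699/ 7068492480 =95.36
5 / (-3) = -5 / 3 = -1.67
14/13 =1.08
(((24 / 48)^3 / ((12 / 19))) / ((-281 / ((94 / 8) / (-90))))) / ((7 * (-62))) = -0.00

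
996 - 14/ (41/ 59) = 40010/ 41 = 975.85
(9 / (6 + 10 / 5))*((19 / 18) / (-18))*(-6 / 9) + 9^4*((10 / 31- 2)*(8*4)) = -4716361139 / 13392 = -352177.50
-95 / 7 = -13.57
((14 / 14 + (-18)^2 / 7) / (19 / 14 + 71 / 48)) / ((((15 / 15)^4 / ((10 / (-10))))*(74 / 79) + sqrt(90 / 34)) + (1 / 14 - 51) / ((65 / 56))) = -35462282229920 / 95197968281511 - 139646119600*sqrt(85) / 95197968281511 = -0.39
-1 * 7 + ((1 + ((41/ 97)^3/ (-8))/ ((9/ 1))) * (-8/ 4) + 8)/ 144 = -6.96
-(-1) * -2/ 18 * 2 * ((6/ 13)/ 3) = -4/ 117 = -0.03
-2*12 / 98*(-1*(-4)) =-48 / 49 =-0.98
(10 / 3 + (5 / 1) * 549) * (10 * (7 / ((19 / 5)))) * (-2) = -5771500 / 57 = -101254.39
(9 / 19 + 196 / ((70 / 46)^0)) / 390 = 3733 / 7410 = 0.50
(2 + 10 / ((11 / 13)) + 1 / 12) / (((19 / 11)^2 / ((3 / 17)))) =20185 / 24548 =0.82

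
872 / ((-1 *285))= -872 / 285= -3.06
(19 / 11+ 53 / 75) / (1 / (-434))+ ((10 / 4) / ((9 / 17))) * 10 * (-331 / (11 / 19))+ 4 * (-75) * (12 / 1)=-78345041 / 2475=-31654.56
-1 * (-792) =792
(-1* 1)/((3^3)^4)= -1/531441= -0.00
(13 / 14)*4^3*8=3328 / 7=475.43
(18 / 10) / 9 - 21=-104 / 5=-20.80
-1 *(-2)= 2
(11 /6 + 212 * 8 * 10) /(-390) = -101771 /2340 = -43.49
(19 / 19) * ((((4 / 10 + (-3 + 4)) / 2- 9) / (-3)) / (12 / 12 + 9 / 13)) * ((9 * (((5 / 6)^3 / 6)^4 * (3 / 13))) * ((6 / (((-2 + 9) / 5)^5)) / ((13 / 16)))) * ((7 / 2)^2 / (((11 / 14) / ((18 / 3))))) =12664794921875 / 335559704223744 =0.04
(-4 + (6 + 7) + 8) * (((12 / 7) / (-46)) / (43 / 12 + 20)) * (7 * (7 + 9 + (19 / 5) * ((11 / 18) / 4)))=-3.12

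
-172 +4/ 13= -2232/ 13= -171.69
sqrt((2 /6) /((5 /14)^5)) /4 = 49 * sqrt(210) /375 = 1.89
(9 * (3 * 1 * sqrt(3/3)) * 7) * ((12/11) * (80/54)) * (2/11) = 6720/121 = 55.54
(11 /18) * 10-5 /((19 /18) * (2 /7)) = -1790 /171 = -10.47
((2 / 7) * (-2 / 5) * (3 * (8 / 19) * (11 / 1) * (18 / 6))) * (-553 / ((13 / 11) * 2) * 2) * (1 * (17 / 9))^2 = 88401632 / 11115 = 7953.36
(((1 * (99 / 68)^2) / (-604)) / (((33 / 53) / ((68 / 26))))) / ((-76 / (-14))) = -0.00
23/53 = 0.43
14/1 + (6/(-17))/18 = 713/51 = 13.98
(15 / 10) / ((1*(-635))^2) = 3 / 806450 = 0.00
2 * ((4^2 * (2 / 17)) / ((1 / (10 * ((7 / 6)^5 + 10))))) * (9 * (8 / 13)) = 15130720 / 5967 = 2535.73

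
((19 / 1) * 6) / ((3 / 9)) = 342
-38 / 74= -19 / 37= -0.51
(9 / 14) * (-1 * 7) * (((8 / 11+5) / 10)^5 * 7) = -62523502209 / 32210200000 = -1.94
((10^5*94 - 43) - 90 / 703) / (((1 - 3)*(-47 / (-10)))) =-33040848405 / 33041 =-999995.41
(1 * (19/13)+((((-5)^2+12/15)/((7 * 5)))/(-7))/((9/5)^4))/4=0.36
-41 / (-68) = 41 / 68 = 0.60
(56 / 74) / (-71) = -28 / 2627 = -0.01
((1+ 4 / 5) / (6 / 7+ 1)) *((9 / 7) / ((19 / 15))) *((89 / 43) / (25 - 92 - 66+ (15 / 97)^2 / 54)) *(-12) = 14651167896 / 79746259697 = 0.18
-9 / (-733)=9 / 733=0.01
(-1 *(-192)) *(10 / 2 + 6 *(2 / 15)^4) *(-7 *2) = -75628672 / 5625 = -13445.10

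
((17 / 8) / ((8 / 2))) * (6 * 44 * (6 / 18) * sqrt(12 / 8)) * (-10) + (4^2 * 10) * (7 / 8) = 140-935 * sqrt(6) / 4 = -432.57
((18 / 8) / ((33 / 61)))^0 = 1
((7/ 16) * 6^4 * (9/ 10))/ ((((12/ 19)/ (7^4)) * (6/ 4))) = 25865973/ 20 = 1293298.65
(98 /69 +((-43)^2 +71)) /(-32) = -60.04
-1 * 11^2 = -121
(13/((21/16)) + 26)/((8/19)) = 7163/84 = 85.27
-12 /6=-2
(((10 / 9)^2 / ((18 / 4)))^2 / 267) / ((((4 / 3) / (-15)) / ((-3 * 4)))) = 200000 / 5255361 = 0.04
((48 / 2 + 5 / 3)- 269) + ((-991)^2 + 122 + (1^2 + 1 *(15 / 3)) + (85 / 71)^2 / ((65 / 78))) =14850292787 / 15123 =981967.39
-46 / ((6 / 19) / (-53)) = 7720.33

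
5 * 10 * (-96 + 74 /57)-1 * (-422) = -245846 /57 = -4313.09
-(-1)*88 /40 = 11 /5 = 2.20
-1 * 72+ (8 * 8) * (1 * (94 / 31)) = 3784 / 31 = 122.06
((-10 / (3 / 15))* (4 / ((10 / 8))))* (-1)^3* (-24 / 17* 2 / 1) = -7680 / 17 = -451.76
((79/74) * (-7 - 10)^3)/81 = -388127/5994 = -64.75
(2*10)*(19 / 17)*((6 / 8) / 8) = 285 / 136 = 2.10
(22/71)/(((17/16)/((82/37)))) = 28864/44659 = 0.65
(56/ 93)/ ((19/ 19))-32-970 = -93130/ 93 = -1001.40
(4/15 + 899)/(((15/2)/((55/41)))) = 7238/45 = 160.84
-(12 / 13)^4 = -20736 / 28561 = -0.73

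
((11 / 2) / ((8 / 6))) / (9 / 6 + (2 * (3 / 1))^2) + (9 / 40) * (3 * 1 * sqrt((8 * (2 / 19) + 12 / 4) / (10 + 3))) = 11 / 100 + 27 * sqrt(18031) / 9880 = 0.48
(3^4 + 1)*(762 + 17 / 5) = 313814 / 5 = 62762.80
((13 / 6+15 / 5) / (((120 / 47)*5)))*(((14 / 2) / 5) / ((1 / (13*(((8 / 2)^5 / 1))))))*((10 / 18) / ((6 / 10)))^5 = 662935000000 / 129140163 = 5133.45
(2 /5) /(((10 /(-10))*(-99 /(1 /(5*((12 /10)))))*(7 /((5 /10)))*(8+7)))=1 /311850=0.00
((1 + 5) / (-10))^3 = -27 / 125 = -0.22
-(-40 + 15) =25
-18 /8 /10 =-9 /40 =-0.22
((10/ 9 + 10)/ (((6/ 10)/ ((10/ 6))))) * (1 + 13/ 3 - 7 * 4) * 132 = -7480000/ 81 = -92345.68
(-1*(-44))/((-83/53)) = -28.10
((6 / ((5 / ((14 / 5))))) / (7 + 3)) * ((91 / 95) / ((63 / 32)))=5824 / 35625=0.16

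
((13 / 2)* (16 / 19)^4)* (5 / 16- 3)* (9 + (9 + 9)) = -30910464 / 130321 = -237.19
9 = 9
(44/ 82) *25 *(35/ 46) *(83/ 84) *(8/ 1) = 228250/ 2829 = 80.68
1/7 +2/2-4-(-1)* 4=8/7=1.14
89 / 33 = 2.70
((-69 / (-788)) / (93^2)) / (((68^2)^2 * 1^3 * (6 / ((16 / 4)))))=23 / 72861443283456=0.00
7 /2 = 3.50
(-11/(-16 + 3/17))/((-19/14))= -2618/5111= -0.51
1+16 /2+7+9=25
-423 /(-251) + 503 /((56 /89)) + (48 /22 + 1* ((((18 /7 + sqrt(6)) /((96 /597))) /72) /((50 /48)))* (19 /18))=3781* sqrt(6) /43200 + 37270319041 /46384800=803.72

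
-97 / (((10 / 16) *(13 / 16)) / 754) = -720128 / 5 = -144025.60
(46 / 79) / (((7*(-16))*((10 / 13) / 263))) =-78637 / 44240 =-1.78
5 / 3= 1.67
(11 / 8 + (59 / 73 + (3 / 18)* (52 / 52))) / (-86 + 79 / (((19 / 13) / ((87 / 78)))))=-78223 / 855852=-0.09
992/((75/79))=78368/75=1044.91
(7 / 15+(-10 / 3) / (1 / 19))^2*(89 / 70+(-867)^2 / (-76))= -23392346764517 / 598500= -39084957.00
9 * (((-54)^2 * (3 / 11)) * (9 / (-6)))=-118098 / 11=-10736.18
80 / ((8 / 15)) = 150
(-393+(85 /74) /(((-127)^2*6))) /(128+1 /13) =-36586957979 /11923524540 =-3.07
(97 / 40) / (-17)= -97 / 680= -0.14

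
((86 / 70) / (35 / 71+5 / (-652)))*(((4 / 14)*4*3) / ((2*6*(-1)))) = -3981112 / 5503925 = -0.72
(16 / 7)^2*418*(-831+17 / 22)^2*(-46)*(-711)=26535688237843200 / 539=49231332537742.49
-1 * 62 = -62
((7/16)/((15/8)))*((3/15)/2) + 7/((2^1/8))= 28.02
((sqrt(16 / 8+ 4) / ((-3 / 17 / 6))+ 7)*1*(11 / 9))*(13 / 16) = 1001 / 144 - 2431*sqrt(6) / 72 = -75.75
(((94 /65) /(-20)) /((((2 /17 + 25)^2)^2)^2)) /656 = -327860599727 /471237882925010018992938400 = -0.00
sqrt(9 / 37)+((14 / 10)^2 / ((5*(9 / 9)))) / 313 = 49 / 39125+3*sqrt(37) / 37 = 0.49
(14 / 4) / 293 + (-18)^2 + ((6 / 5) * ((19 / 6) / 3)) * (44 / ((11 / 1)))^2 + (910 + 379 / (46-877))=3052844723 / 2434830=1253.82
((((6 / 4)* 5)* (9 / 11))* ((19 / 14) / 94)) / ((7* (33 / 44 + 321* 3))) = 171 / 13021162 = 0.00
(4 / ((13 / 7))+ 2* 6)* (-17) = -3128 / 13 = -240.62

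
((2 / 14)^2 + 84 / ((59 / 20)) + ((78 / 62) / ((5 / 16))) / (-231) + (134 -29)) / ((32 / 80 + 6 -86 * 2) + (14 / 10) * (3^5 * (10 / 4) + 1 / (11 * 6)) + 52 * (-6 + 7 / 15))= 986897349 / 2936700928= 0.34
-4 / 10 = -2 / 5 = -0.40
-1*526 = -526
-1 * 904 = -904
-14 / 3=-4.67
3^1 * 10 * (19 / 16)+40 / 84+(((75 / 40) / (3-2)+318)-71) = 11969 / 42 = 284.98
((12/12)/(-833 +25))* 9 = -9/808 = -0.01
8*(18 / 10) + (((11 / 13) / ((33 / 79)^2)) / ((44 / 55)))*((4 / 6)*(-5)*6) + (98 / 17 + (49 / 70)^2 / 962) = -16363103893 / 161904600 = -101.07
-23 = -23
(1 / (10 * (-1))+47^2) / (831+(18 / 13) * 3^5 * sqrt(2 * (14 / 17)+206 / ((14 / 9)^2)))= 0.56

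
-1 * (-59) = 59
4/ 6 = 2/ 3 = 0.67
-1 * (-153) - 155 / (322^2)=15863497 / 103684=153.00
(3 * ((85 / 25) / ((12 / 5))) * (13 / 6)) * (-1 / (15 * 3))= -221 / 1080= -0.20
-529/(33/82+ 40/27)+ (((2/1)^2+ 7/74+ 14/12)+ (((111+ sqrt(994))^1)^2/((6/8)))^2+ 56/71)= 31529920* sqrt(994)/3+ 39669923302901294/98614953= 733626848.79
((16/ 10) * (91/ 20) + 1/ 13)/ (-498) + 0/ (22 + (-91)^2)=-797/ 53950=-0.01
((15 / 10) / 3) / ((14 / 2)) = 1 / 14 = 0.07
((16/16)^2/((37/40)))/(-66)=-20/1221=-0.02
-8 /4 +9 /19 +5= 66 /19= 3.47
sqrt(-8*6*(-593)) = 4*sqrt(1779) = 168.71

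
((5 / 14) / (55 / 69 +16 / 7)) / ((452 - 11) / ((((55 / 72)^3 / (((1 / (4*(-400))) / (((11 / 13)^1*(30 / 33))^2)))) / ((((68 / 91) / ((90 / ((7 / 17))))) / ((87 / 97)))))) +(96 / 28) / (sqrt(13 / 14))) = 789717034870435546875 / 21664381935720476001182248 +26143878496551513671875*sqrt(182) / 10832190967860238000591124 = 0.03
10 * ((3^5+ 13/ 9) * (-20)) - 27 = -440243/ 9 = -48915.89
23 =23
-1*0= 0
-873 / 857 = -1.02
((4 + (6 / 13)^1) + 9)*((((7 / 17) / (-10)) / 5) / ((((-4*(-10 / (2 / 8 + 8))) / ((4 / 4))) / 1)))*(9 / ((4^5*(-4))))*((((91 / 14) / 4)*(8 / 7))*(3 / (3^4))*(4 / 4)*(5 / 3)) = 77 / 13369344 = 0.00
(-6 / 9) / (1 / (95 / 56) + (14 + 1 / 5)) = -38 / 843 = -0.05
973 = 973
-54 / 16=-27 / 8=-3.38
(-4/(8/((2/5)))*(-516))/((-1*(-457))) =516/2285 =0.23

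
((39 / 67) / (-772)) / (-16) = 39 / 827584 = 0.00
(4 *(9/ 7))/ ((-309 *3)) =-4/ 721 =-0.01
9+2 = 11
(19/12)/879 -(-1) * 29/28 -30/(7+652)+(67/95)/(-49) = 0.98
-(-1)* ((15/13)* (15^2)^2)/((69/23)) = 253125/13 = 19471.15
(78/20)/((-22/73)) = -2847/220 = -12.94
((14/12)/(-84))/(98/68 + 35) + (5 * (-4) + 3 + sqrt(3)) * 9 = -6824429/44604 + 9 * sqrt(3) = -137.41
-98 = -98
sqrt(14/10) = sqrt(35)/5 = 1.18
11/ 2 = 5.50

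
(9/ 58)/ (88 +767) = 1/ 5510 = 0.00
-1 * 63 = -63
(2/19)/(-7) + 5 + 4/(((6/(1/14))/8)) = 2141/399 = 5.37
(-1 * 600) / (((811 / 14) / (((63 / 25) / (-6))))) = 3528 / 811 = 4.35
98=98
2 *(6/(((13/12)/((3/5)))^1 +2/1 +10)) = 0.87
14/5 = 2.80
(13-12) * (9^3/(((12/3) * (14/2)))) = 729/28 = 26.04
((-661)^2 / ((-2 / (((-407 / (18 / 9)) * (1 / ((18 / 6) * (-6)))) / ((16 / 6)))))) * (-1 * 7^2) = 8713515503 / 192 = 45382893.24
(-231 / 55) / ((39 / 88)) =-616 / 65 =-9.48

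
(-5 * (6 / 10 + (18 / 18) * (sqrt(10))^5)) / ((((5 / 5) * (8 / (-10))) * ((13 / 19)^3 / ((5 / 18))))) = 171475 / 52728 + 21434375 * sqrt(10) / 39546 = 1717.24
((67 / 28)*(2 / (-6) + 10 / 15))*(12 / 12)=67 / 84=0.80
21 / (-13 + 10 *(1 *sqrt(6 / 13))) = -3.38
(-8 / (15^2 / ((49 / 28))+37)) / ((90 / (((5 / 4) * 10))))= -70 / 10431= -0.01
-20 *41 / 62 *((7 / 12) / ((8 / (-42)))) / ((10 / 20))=10045 / 124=81.01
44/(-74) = -22/37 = -0.59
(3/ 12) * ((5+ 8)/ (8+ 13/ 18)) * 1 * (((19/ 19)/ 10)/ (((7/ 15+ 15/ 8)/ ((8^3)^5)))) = 24699429206360064/ 44117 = 559861939985.95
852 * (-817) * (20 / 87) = -4640560 / 29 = -160019.31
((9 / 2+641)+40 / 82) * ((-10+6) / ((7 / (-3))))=1107.41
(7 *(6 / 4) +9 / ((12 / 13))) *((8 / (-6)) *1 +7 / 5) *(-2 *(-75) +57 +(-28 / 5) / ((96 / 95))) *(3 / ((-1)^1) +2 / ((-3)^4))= -233047 / 288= -809.19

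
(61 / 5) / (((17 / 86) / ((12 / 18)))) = 10492 / 255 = 41.15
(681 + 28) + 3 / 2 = 1421 / 2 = 710.50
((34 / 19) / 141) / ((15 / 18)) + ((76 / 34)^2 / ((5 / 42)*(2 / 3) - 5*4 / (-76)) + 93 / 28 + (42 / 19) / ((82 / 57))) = 28828344577 / 1481361980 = 19.46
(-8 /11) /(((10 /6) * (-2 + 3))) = -24 /55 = -0.44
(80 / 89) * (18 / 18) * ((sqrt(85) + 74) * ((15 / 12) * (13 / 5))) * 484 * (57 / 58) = 3586440 * sqrt(85) / 2581 + 265396560 / 2581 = 115638.09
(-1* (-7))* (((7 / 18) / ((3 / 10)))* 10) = 2450 / 27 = 90.74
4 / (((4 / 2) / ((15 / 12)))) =2.50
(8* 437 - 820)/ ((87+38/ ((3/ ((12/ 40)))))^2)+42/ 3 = 738131/ 51529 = 14.32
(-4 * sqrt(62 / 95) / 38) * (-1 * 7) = 14 * sqrt(5890) / 1805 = 0.60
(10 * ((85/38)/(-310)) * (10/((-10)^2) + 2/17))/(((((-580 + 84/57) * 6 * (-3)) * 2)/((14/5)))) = -259/122670720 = -0.00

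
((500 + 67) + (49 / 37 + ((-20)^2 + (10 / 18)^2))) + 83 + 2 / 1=3157738 / 2997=1053.63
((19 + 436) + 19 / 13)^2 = 35212356 / 169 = 208357.14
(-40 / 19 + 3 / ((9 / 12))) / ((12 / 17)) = 2.68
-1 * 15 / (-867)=5 / 289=0.02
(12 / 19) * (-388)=-4656 / 19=-245.05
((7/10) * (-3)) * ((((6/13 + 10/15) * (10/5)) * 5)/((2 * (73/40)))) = -6160/949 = -6.49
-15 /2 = -7.50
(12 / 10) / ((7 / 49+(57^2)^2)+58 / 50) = 70 / 615766801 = 0.00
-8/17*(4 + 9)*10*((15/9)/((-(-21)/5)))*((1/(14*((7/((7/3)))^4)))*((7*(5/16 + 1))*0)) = 0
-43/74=-0.58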